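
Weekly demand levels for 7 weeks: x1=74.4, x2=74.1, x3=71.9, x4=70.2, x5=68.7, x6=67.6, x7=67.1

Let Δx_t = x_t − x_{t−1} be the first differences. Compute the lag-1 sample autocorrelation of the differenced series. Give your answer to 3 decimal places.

First differences Δx: -0.3, -2.2, -1.7, -1.5, -1.1, -0.5
Mean of differences = -1.2167
Numerator Σ(Δx_t−Δx̄)(Δx_{t+1}−Δx̄) = -0.2386
Denominator Σ(Δx_t−Δx̄)² = 2.6483
r_1(Δx) = -0.2386 / 2.6483 = -0.090

-0.090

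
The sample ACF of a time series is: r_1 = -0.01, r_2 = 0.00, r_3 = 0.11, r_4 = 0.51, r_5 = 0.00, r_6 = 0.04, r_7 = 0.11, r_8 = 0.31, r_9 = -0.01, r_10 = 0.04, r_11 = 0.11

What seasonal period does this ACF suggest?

The largest autocorrelation is r_4 = 0.51, with a weaker echo at lag 8 (0.31); the remaining lags stay at or below 0.11.
The dominant spike at lag 4 indicates a seasonal period of 4.

4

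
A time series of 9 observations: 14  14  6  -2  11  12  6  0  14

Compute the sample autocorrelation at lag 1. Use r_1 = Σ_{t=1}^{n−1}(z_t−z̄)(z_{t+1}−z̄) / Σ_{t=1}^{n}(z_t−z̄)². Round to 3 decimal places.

-0.037

Mean z̄ = (14 + 14 + 6 − 2 + 11 + 12 + 6 + 0 + 14)/9 = 8.3333
Numerator Σ_{t=1}^{8}(z_t−z̄)(z_{t+1}−z̄) = -11.1111
Denominator Σ(z_t−z̄)² = 304.0000
r_1 = -11.1111 / 304.0000 = -0.037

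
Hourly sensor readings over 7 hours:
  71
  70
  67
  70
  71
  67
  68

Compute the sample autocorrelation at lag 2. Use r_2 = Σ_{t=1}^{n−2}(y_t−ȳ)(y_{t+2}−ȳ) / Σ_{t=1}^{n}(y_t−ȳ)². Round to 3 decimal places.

-0.593

Mean ȳ = (71 + 70 + 67 + 70 + 71 + 67 + 68)/7 = 69.1429
Deviations from mean: 1.8571, 0.8571, -2.1429, 0.8571, 1.8571, -2.1429, -1.1429
Numerator Σ_{t=1}^{5}(y_t−ȳ)(y_{t+2}−ȳ) = -11.1837
Denominator Σ(y_t−ȳ)² = 18.8571
r_2 = -11.1837 / 18.8571 = -0.593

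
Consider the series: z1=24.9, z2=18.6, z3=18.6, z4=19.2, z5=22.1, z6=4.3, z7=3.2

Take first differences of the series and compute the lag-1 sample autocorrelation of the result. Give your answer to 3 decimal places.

-0.330

First differences Δz: -6.3, 0.0, 0.6, 2.9, -17.8, -1.1
Mean of differences = -3.6167
Numerator Σ(Δz_t−Δz̄)(Δz_{t+1}−Δz̄) = -95.0986
Denominator Σ(Δz_t−Δz̄)² = 288.0283
r_1(Δz) = -95.0986 / 288.0283 = -0.330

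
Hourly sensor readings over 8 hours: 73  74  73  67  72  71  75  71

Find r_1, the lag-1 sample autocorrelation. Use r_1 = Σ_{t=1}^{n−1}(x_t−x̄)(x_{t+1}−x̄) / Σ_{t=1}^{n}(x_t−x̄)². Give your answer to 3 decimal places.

Mean x̄ = (73 + 74 + 73 + 67 + 72 + 71 + 75 + 71)/8 = 72.0000
Deviations from mean: 1.0000, 2.0000, 1.0000, -5.0000, 0.0000, -1.0000, 3.0000, -1.0000
Σ(x_t−x̄)(x_{t+1}−x̄) = (2.0000) + (2.0000) + (-5.0000) + (0.0000) + (0.0000) + (-3.0000) + (-3.0000) = -7.0000
Denominator Σ(x_t−x̄)² = 42.0000
r_1 = -7.0000 / 42.0000 = -0.167

-0.167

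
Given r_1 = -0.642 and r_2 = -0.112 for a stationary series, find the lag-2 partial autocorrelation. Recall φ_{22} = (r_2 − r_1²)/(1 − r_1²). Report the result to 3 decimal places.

-0.892

φ_{22} = (r_2 − r_1²) / (1 − r_1²)
r_1² = (-0.642)² = 0.412164
Numerator = -0.112 − 0.4122 = -0.5242; denominator = 1 − 0.4122 = 0.5878
φ_{22} = -0.5242 / 0.5878 = -0.892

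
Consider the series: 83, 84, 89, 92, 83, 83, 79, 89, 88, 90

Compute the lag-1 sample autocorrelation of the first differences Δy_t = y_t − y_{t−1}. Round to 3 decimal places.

First differences Δy: 1, 5, 3, -9, 0, -4, 10, -1, 2
Mean of differences = 0.7778
Numerator Σ(Δy_t−Δȳ)(Δy_{t+1}−Δȳ) = -62.7160
Denominator Σ(Δy_t−Δȳ)² = 231.5556
r_1(Δy) = -62.7160 / 231.5556 = -0.271

-0.271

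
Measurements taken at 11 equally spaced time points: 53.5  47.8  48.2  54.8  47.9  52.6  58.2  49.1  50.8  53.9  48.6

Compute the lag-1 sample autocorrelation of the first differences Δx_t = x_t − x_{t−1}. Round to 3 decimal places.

-0.423

First differences Δx: -5.7, 0.4, 6.6, -6.9, 4.7, 5.6, -9.1, 1.7, 3.1, -5.3
Mean of differences = -0.4900
Numerator Σ(Δx_t−Δx̄)(Δx_{t+1}−Δx̄) = -126.1311
Denominator Σ(Δx_t−Δx̄)² = 298.2690
r_1(Δx) = -126.1311 / 298.2690 = -0.423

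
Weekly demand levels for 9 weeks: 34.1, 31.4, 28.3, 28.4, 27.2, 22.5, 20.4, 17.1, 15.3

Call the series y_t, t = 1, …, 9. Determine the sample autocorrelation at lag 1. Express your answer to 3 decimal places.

Mean ȳ = (34.1 + 31.4 + 28.3 + 28.4 + 27.2 + 22.5 + 20.4 + 17.1 + 15.3)/9 = 24.9667
Numerator Σ_{t=1}^{8}(y_t−ȳ)(y_{t+1}−ȳ) = 217.0389
Denominator Σ(y_t−ȳ)² = 334.9600
r_1 = 217.0389 / 334.9600 = 0.648

0.648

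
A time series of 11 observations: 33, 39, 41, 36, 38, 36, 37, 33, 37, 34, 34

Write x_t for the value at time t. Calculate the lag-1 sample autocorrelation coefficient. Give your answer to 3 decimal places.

0.011

Mean x̄ = (33 + 39 + 41 + 36 + 38 + 36 + 37 + 33 + 37 + 34 + 34)/11 = 36.1818
Numerator Σ_{t=1}^{10}(x_t−x̄)(x_{t+1}−x̄) = 0.6942
Denominator Σ(x_t−x̄)² = 65.6364
r_1 = 0.6942 / 65.6364 = 0.011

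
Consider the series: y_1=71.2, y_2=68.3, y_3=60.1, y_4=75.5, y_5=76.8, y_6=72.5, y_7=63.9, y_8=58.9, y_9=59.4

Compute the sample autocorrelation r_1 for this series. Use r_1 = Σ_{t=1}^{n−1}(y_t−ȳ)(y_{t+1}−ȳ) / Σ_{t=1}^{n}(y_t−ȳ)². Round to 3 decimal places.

Mean ȳ = (71.2 + 68.3 + 60.1 + 75.5 + 76.8 + 72.5 + 63.9 + 58.9 + 59.4)/9 = 67.4000
Numerator Σ_{t=1}^{8}(y_t−ȳ)(y_{t+1}−ȳ) = 141.7000
Denominator Σ(y_t−ȳ)² = 397.0200
r_1 = 141.7000 / 397.0200 = 0.357

0.357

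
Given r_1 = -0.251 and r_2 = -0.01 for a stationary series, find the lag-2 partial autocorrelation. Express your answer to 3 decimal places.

-0.078

φ_{22} = (r_2 − r_1²) / (1 − r_1²)
r_1² = (-0.251)² = 0.063001
Numerator = -0.01 − 0.0630 = -0.0730; denominator = 1 − 0.0630 = 0.9370
φ_{22} = -0.0730 / 0.9370 = -0.078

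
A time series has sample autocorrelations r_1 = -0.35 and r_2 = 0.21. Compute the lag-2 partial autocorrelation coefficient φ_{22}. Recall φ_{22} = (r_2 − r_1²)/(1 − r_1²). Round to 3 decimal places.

φ_{22} = (r_2 − r_1²) / (1 − r_1²)
r_1² = (-0.35)² = 0.1225
Numerator = 0.21 − 0.1225 = 0.0875; denominator = 1 − 0.1225 = 0.8775
φ_{22} = 0.0875 / 0.8775 = 0.100

0.100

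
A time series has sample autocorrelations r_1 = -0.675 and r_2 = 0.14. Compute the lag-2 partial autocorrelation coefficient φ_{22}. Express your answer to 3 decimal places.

φ_{22} = (r_2 − r_1²) / (1 − r_1²)
r_1² = (-0.675)² = 0.455625
Numerator = 0.14 − 0.4556 = -0.3156; denominator = 1 − 0.4556 = 0.5444
φ_{22} = -0.3156 / 0.5444 = -0.580

-0.580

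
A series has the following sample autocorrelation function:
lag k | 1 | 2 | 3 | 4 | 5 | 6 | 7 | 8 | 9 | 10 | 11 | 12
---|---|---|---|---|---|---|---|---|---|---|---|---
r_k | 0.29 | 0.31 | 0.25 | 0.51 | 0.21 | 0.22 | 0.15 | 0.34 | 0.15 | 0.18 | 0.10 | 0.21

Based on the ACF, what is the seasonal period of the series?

4

The largest autocorrelation is r_4 = 0.51, with a weaker echo at lag 8 (0.34); the remaining lags stay at or below 0.31.
The dominant spike at lag 4 indicates a seasonal period of 4.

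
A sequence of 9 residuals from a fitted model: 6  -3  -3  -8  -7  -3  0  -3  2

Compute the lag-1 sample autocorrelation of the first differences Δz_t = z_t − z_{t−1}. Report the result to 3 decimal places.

First differences Δz: -9, 0, -5, 1, 4, 3, -3, 5
Mean of differences = -0.5000
Numerator Σ(Δz_t−Δz̄)(Δz_{t+1}−Δz̄) = -13.2500
Denominator Σ(Δz_t−Δz̄)² = 164.0000
r_1(Δz) = -13.2500 / 164.0000 = -0.081

-0.081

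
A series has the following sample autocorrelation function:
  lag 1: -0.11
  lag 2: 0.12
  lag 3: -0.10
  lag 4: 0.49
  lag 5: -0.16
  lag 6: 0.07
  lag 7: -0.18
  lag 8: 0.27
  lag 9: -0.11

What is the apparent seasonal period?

4

The largest autocorrelation is r_4 = 0.49, with a weaker echo at lag 8 (0.27); the remaining lags stay at or below 0.12.
The dominant spike at lag 4 indicates a seasonal period of 4.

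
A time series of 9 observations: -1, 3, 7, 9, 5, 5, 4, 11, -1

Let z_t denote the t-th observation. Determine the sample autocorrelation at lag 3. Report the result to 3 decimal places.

-0.205

Mean z̄ = (-1 + 3 + 7 + 9 + 5 + 5 + 4 + 11 − 1)/9 = 4.6667
Numerator Σ_{t=1}^{6}(z_t−z̄)(z_{t+3}−z̄) = -27.0000
Denominator Σ(z_t−z̄)² = 132.0000
r_3 = -27.0000 / 132.0000 = -0.205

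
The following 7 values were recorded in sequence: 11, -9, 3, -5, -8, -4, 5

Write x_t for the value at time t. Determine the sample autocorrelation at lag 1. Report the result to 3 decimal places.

-0.338

Mean x̄ = (11 − 9 + 3 − 5 − 8 − 4 + 5)/7 = -1.0000
Numerator Σ_{t=1}^{6}(x_t−x̄)(x_{t+1}−x̄) = -113.0000
Denominator Σ(x_t−x̄)² = 334.0000
r_1 = -113.0000 / 334.0000 = -0.338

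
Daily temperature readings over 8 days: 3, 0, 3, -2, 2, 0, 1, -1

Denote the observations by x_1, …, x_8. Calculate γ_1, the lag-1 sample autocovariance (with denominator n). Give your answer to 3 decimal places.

Mean x̄ = (3 + 0 + 3 − 2 + 2 + 0 + 1 − 1)/8 = 0.7500
Σ_{t=1}^{7}(x_t−x̄)(x_{t+1}−x̄) = -14.5625
γ_1 = -14.5625 / 8 = -1.820

-1.820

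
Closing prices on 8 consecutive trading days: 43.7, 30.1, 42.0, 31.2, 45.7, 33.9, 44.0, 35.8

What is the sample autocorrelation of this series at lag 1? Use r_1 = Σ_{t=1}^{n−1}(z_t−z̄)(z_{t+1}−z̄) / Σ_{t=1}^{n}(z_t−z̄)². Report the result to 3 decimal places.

-0.824

Mean z̄ = (43.7 + 30.1 + 42.0 + 31.2 + 45.7 + 33.9 + 44.0 + 35.8)/8 = 38.3000
Deviations from mean: 5.4000, -8.2000, 3.7000, -7.1000, 7.4000, -4.4000, 5.7000, -2.5000
Numerator Σ_{t=1}^{7}(z_t−z̄)(z_{t+1}−z̄) = -225.3200
Denominator Σ(z_t−z̄)² = 273.3600
r_1 = -225.3200 / 273.3600 = -0.824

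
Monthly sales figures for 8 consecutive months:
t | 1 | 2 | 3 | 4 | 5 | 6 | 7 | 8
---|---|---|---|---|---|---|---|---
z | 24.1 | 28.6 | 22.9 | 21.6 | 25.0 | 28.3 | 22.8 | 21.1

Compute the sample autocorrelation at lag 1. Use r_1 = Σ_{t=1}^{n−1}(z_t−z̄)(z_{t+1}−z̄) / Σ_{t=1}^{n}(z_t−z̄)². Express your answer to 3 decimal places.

Mean z̄ = (24.1 + 28.6 + 22.9 + 21.6 + 25.0 + 28.3 + 22.8 + 21.1)/8 = 24.3000
Deviations from mean: -0.2000, 4.3000, -1.4000, -2.7000, 0.7000, 4.0000, -1.5000, -3.2000
Σ(z_t−z̄)(z_{t+1}−z̄) = (-0.8600) + (-6.0200) + (3.7800) + (-1.8900) + (2.8000) + (-6.0000) + (4.8000) = -3.3900
Denominator Σ(z_t−z̄)² = 56.7600
r_1 = -3.3900 / 56.7600 = -0.060

-0.060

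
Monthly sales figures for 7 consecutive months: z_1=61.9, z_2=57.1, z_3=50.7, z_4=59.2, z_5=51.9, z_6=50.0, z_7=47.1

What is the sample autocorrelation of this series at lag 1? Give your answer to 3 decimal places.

Mean z̄ = (61.9 + 57.1 + 50.7 + 59.2 + 51.9 + 50.0 + 47.1)/7 = 53.9857
Deviations from mean: 7.9143, 3.1143, -3.2857, 5.2143, -2.0857, -3.9857, -6.8857
Numerator Σ_{t=1}^{6}(z_t−z̄)(z_{t+1}−z̄) = 22.1641
Denominator Σ(z_t−z̄)² = 177.9686
r_1 = 22.1641 / 177.9686 = 0.125

0.125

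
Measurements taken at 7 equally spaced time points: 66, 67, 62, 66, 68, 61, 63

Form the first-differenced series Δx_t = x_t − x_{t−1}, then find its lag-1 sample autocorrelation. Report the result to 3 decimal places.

-0.495

First differences Δx: 1, -5, 4, 2, -7, 2
Mean of differences = -0.5000
Numerator Σ(Δx_t−Δx̄)(Δx_{t+1}−Δx̄) = -48.2500
Denominator Σ(Δx_t−Δx̄)² = 97.5000
r_1(Δx) = -48.2500 / 97.5000 = -0.495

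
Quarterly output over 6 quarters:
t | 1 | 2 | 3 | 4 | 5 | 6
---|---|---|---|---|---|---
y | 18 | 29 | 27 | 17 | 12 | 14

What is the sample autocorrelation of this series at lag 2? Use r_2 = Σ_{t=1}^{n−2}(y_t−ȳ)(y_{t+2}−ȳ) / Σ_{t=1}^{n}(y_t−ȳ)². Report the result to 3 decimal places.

-0.321

Mean ȳ = (18 + 29 + 27 + 17 + 12 + 14)/6 = 19.5000
Deviations from mean: -1.5000, 9.5000, 7.5000, -2.5000, -7.5000, -5.5000
Σ(y_t−ȳ)(y_{t+2}−ȳ) = (-11.2500) + (-23.7500) + (-56.2500) + (13.7500) = -77.5000
Denominator Σ(y_t−ȳ)² = 241.5000
r_2 = -77.5000 / 241.5000 = -0.321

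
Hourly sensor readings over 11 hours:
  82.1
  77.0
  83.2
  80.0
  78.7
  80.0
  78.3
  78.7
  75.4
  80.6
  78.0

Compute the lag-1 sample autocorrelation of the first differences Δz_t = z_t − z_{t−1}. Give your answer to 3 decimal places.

-0.665

First differences Δz: -5.1, 6.2, -3.2, -1.3, 1.3, -1.7, 0.4, -3.3, 5.2, -2.6
Mean of differences = -0.4100
Numerator Σ(Δz_t−Δz̄)(Δz_{t+1}−Δz̄) = -82.5721
Denominator Σ(Δz_t−Δz̄)² = 124.1290
r_1(Δz) = -82.5721 / 124.1290 = -0.665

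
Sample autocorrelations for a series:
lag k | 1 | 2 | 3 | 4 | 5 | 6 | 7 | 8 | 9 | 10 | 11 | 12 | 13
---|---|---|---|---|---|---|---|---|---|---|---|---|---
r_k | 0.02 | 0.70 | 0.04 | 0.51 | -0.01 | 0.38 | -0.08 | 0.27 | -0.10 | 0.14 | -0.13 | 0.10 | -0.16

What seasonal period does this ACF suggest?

The largest autocorrelation is r_2 = 0.70, with weaker echoes at lags 4 (0.51), 6 (0.38) and 8 (0.27); the remaining lags stay at or below 0.14.
The dominant spike at lag 2 indicates a seasonal period of 2.

2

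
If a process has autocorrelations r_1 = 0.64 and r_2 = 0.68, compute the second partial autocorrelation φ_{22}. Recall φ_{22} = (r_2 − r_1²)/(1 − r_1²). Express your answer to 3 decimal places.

φ_{22} = (r_2 − r_1²) / (1 − r_1²)
r_1² = (0.64)² = 0.4096
Numerator = 0.68 − 0.4096 = 0.2704; denominator = 1 − 0.4096 = 0.5904
φ_{22} = 0.2704 / 0.5904 = 0.458

0.458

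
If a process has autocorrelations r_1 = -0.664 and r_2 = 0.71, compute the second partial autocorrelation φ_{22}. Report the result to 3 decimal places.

φ_{22} = (r_2 − r_1²) / (1 − r_1²)
r_1² = (-0.664)² = 0.440896
Numerator = 0.71 − 0.4409 = 0.2691; denominator = 1 − 0.4409 = 0.5591
φ_{22} = 0.2691 / 0.5591 = 0.481

0.481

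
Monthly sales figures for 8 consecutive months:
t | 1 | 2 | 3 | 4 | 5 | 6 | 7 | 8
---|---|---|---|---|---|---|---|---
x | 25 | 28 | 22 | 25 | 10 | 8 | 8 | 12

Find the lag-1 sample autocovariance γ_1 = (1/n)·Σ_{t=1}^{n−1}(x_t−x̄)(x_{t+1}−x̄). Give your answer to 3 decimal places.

39.523

Mean x̄ = (25 + 28 + 22 + 25 + 10 + 8 + 8 + 12)/8 = 17.2500
Deviations: 7.7500, 10.7500, 4.7500, 7.7500, -7.2500, -9.2500, -9.2500, -5.2500
Σ_{t=1}^{7}(x_t−x̄)(x_{t+1}−x̄) = 316.1875
γ_1 = 316.1875 / 8 = 39.523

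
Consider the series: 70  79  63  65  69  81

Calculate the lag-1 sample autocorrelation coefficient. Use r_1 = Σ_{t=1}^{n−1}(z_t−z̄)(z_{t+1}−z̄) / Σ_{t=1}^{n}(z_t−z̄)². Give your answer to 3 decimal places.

-0.114

Mean z̄ = (70 + 79 + 63 + 65 + 69 + 81)/6 = 71.1667
Σ(z_t−z̄)(z_{t+1}−z̄) = (-9.1389) + (-63.9722) + (50.3611) + (13.3611) + (-21.3056) = -30.6944
Denominator Σ(z_t−z̄)² = 268.8333
r_1 = -30.6944 / 268.8333 = -0.114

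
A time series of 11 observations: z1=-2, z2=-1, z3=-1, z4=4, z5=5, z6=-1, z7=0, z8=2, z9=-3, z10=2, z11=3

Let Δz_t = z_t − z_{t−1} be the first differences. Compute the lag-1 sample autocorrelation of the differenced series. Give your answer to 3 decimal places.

First differences Δz: 1, 0, 5, 1, -6, 1, 2, -5, 5, 1
Mean of differences = 0.5000
Numerator Σ(Δz_t−Δz̄)(Δz_{t+1}−Δz̄) = -36.7500
Denominator Σ(Δz_t−Δz̄)² = 116.5000
r_1(Δz) = -36.7500 / 116.5000 = -0.315

-0.315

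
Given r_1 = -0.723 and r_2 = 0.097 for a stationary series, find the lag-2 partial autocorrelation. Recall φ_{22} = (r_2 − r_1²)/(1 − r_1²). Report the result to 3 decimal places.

φ_{22} = (r_2 − r_1²) / (1 − r_1²)
r_1² = (-0.723)² = 0.522729
Numerator = 0.097 − 0.5227 = -0.4257; denominator = 1 − 0.5227 = 0.4773
φ_{22} = -0.4257 / 0.4773 = -0.892

-0.892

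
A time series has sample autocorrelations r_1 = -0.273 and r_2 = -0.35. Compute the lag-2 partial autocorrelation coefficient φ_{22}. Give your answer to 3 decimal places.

φ_{22} = (r_2 − r_1²) / (1 − r_1²)
r_1² = (-0.273)² = 0.074529
Numerator = -0.35 − 0.0745 = -0.4245; denominator = 1 − 0.0745 = 0.9255
φ_{22} = -0.4245 / 0.9255 = -0.459

-0.459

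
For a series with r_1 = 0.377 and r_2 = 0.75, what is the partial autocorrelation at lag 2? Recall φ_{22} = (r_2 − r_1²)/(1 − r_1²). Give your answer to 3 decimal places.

φ_{22} = (r_2 − r_1²) / (1 − r_1²)
r_1² = (0.377)² = 0.142129
Numerator = 0.75 − 0.1421 = 0.6079; denominator = 1 − 0.1421 = 0.8579
φ_{22} = 0.6079 / 0.8579 = 0.709

0.709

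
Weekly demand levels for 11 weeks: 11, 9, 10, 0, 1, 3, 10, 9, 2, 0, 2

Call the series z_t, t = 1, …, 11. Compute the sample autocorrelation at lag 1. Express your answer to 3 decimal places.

0.365

Mean z̄ = (11 + 9 + 10 + 0 + 1 + 3 + 10 + 9 + 2 + 0 + 2)/11 = 5.1818
Numerator Σ_{t=1}^{10}(z_t−z̄)(z_{t+1}−z̄) = 75.1488
Denominator Σ(z_t−z̄)² = 205.6364
r_1 = 75.1488 / 205.6364 = 0.365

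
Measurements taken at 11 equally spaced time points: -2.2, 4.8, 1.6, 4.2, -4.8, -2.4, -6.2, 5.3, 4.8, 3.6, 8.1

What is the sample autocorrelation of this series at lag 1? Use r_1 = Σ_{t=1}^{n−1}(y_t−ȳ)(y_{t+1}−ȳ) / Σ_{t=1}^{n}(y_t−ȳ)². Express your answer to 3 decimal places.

0.137

Mean ȳ = (-2.2 + 4.8 + 1.6 + 4.2 − 4.8 − 2.4 − 6.2 + 5.3 + 4.8 + 3.6 + 8.1)/11 = 1.5273
Numerator Σ_{t=1}^{10}(y_t−ȳ)(y_{t+1}−ȳ) = 30.1202
Denominator Σ(y_t−ȳ)² = 219.3618
r_1 = 30.1202 / 219.3618 = 0.137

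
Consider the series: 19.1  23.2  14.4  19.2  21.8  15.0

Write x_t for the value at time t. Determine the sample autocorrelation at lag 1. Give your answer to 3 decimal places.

Mean x̄ = (19.1 + 23.2 + 14.4 + 19.2 + 21.8 + 15.0)/6 = 18.7833
Deviations from mean: 0.3167, 4.4167, -4.3833, 0.4167, 3.0167, -3.7833
Σ(x_t−x̄)(x_{t+1}−x̄) = (1.3986) + (-19.3597) + (-1.8264) + (1.2569) + (-11.4131) = -29.9436
Denominator Σ(x_t−x̄)² = 62.4083
r_1 = -29.9436 / 62.4083 = -0.480

-0.480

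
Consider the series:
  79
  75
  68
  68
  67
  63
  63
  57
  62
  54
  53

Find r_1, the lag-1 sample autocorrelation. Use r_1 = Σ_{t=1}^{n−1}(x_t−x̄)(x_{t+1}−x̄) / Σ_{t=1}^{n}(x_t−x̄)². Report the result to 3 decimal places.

0.583

Mean x̄ = (79 + 75 + 68 + 68 + 67 + 63 + 63 + 57 + 62 + 54 + 53)/11 = 64.4545
Numerator Σ_{t=1}^{10}(x_t−x̄)(x_{t+1}−x̄) = 385.3388
Denominator Σ(x_t−x̄)² = 660.7273
r_1 = 385.3388 / 660.7273 = 0.583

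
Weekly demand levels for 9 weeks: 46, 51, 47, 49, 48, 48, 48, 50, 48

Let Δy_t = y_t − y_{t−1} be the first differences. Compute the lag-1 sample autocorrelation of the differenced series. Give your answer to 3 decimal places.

-0.632

First differences Δy: 5, -4, 2, -1, 0, 0, 2, -2
Mean of differences = 0.2500
Numerator Σ(Δy_t−Δȳ)(Δy_{t+1}−Δȳ) = -33.8125
Denominator Σ(Δy_t−Δȳ)² = 53.5000
r_1(Δy) = -33.8125 / 53.5000 = -0.632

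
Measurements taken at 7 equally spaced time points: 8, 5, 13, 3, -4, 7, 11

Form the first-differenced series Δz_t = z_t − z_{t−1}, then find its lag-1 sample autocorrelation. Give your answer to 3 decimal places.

First differences Δz: -3, 8, -10, -7, 11, 4
Mean of differences = 0.5000
Numerator Σ(Δz_t−Δz̄)(Δz_{t+1}−Δz̄) = -68.2500
Denominator Σ(Δz_t−Δz̄)² = 357.5000
r_1(Δz) = -68.2500 / 357.5000 = -0.191

-0.191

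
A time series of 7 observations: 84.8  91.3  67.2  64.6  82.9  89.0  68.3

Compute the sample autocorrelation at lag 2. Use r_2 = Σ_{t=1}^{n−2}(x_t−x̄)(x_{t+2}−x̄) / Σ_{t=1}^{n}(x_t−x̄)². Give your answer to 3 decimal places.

-0.652

Mean x̄ = (84.8 + 91.3 + 67.2 + 64.6 + 82.9 + 89.0 + 68.3)/7 = 78.3000
Deviations from mean: 6.5000, 13.0000, -11.1000, -13.7000, 4.6000, 10.7000, -10.0000
Σ(x_t−x̄)(x_{t+2}−x̄) = (-72.1500) + (-178.1000) + (-51.0600) + (-146.5900) + (-46.0000) = -493.9000
Denominator Σ(x_t−x̄)² = 757.8000
r_2 = -493.9000 / 757.8000 = -0.652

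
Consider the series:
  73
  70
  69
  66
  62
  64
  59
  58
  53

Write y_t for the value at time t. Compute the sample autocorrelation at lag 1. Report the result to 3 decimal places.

0.561

Mean ȳ = (73 + 70 + 69 + 66 + 62 + 64 + 59 + 58 + 53)/9 = 63.7778
Numerator Σ_{t=1}^{8}(y_t−ȳ)(y_{t+1}−ȳ) = 185.9506
Denominator Σ(y_t−ȳ)² = 331.5556
r_1 = 185.9506 / 331.5556 = 0.561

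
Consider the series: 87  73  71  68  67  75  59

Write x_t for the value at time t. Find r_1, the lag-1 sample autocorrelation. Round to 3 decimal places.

Mean x̄ = (87 + 73 + 71 + 68 + 67 + 75 + 59)/7 = 71.4286
Deviations from mean: 15.5714, 1.5714, -0.4286, -3.4286, -4.4286, 3.5714, -12.4286
Σ(x_t−x̄)(x_{t+1}−x̄) = (24.4694) + (-0.6735) + (1.4694) + (15.1837) + (-15.8163) + (-44.3878) = -19.7551
Denominator Σ(x_t−x̄)² = 443.7143
r_1 = -19.7551 / 443.7143 = -0.045

-0.045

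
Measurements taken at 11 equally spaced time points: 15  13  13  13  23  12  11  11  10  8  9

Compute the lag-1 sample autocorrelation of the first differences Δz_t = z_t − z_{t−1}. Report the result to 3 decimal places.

-0.448

First differences Δz: -2, 0, 0, 10, -11, -1, 0, -1, -2, 1
Mean of differences = -0.6000
Numerator Σ(Δz_t−Δz̄)(Δz_{t+1}−Δz̄) = -102.3600
Denominator Σ(Δz_t−Δz̄)² = 228.4000
r_1(Δz) = -102.3600 / 228.4000 = -0.448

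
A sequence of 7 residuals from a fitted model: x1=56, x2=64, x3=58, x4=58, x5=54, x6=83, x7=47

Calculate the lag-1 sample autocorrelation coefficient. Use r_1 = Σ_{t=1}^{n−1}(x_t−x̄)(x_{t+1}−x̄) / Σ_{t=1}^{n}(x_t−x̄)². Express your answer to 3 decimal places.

-0.575

Mean x̄ = (56 + 64 + 58 + 58 + 54 + 83 + 47)/7 = 60.0000
Σ(x_t−x̄)(x_{t+1}−x̄) = (-16.0000) + (-8.0000) + (4.0000) + (12.0000) + (-138.0000) + (-299.0000) = -445.0000
Denominator Σ(x_t−x̄)² = 774.0000
r_1 = -445.0000 / 774.0000 = -0.575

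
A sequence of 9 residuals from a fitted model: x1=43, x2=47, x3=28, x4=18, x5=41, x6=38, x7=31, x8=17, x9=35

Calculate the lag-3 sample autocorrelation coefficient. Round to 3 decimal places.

Mean x̄ = (43 + 47 + 28 + 18 + 41 + 38 + 31 + 17 + 35)/9 = 33.1111
Σ(x_t−x̄)(x_{t+3}−x̄) = (-149.4321) + (109.5679) + (-24.9877) + (31.9012) + (-127.0988) + (9.2346) = -150.8148
Denominator Σ(x_t−x̄)² = 898.8889
r_3 = -150.8148 / 898.8889 = -0.168

-0.168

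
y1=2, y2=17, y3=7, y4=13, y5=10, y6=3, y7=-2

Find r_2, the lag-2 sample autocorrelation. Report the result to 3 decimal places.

Mean ȳ = (2 + 17 + 7 + 13 + 10 + 3 − 2)/7 = 7.1429
Deviations from mean: -5.1429, 9.8571, -0.1429, 5.8571, 2.8571, -4.1429, -9.1429
Numerator Σ_{t=1}^{5}(y_t−ȳ)(y_{t+2}−ȳ) = 7.6735
Denominator Σ(y_t−ȳ)² = 266.8571
r_2 = 7.6735 / 266.8571 = 0.029

0.029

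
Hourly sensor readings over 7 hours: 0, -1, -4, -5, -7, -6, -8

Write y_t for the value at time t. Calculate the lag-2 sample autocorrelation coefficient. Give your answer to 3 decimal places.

0.166

Mean ȳ = (0 − 1 − 4 − 5 − 7 − 6 − 8)/7 = -4.4286
Deviations from mean: 4.4286, 3.4286, 0.4286, -0.5714, -2.5714, -1.5714, -3.5714
Numerator Σ_{t=1}^{5}(y_t−ȳ)(y_{t+2}−ȳ) = 8.9184
Denominator Σ(y_t−ȳ)² = 53.7143
r_2 = 8.9184 / 53.7143 = 0.166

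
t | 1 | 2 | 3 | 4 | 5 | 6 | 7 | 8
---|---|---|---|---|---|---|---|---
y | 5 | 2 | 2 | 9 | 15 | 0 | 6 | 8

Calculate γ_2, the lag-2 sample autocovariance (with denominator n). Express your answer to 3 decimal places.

-9.223

Mean ȳ = (5 + 2 + 2 + 9 + 15 + 0 + 6 + 8)/8 = 5.8750
Deviations: -0.8750, -3.8750, -3.8750, 3.1250, 9.1250, -5.8750, 0.1250, 2.1250
Σ_{t=1}^{6}(y_t−ȳ)(y_{t+2}−ȳ) = -73.7813
γ_2 = -73.7813 / 8 = -9.223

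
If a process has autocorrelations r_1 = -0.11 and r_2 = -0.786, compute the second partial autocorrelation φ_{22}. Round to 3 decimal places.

-0.808

φ_{22} = (r_2 − r_1²) / (1 − r_1²)
r_1² = (-0.11)² = 0.0121
Numerator = -0.786 − 0.0121 = -0.7981; denominator = 1 − 0.0121 = 0.9879
φ_{22} = -0.7981 / 0.9879 = -0.808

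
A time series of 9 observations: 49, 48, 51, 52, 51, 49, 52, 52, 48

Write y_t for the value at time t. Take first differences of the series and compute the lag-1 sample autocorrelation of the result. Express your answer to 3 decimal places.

First differences Δy: -1, 3, 1, -1, -2, 3, 0, -4
Mean of differences = -0.1250
Numerator Σ(Δy_t−Δȳ)(Δy_{t+1}−Δȳ) = -4.5156
Denominator Σ(Δy_t−Δȳ)² = 40.8750
r_1(Δy) = -4.5156 / 40.8750 = -0.110

-0.110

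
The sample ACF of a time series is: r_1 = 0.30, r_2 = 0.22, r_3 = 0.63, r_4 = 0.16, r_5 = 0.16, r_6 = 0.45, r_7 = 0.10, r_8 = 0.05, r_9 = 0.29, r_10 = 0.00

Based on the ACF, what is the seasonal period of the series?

3

The largest autocorrelation is r_3 = 0.63, with a weaker echo at lag 6 (0.45); the remaining lags stay at or below 0.30. The elevated value at lag 1 (0.30), dropping to 0.22 at lag 2, reflects decaying short-term dependence rather than seasonality.
The dominant spike at lag 3 indicates a seasonal period of 3.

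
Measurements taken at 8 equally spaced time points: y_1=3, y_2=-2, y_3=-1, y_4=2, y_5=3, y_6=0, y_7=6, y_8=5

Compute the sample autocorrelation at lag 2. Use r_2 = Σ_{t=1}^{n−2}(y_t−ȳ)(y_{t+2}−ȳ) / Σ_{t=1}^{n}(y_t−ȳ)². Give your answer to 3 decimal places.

-0.143

Mean ȳ = (3 − 2 − 1 + 2 + 3 + 0 + 6 + 5)/8 = 2.0000
Deviations from mean: 1.0000, -4.0000, -3.0000, 0.0000, 1.0000, -2.0000, 4.0000, 3.0000
Numerator Σ_{t=1}^{6}(y_t−ȳ)(y_{t+2}−ȳ) = -8.0000
Denominator Σ(y_t−ȳ)² = 56.0000
r_2 = -8.0000 / 56.0000 = -0.143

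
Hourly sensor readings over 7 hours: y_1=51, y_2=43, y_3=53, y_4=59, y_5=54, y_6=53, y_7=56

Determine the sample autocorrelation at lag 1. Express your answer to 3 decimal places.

Mean ȳ = (51 + 43 + 53 + 59 + 54 + 53 + 56)/7 = 52.7143
Numerator Σ_{t=1}^{6}(y_t−ȳ)(y_{t+1}−ȳ) = 25.0612
Denominator Σ(y_t−ȳ)² = 149.4286
r_1 = 25.0612 / 149.4286 = 0.168

0.168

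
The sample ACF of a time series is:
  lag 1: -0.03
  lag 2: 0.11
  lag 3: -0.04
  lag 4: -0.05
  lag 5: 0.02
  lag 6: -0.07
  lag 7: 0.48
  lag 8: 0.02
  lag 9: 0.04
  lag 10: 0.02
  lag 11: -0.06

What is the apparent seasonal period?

The largest autocorrelation is r_7 = 0.48; the remaining lags stay at or below 0.11.
The dominant spike at lag 7 indicates a seasonal period of 7.

7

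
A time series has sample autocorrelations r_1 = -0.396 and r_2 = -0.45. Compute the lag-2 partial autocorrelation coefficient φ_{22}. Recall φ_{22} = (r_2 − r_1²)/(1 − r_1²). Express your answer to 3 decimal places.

φ_{22} = (r_2 − r_1²) / (1 − r_1²)
r_1² = (-0.396)² = 0.156816
Numerator = -0.45 − 0.1568 = -0.6068; denominator = 1 − 0.1568 = 0.8432
φ_{22} = -0.6068 / 0.8432 = -0.720

-0.720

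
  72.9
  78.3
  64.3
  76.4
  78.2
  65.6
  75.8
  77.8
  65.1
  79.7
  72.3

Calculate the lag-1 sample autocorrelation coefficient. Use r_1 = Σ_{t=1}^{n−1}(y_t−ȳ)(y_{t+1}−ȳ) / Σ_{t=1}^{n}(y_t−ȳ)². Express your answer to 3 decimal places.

Mean ȳ = (72.9 + 78.3 + 64.3 + 76.4 + 78.2 + 65.6 + 75.8 + 77.8 + 65.1 + 79.7 + 72.3)/11 = 73.3091
Numerator Σ_{t=1}^{10}(y_t−ȳ)(y_{t+1}−ȳ) = -201.2337
Denominator Σ(y_t−ȳ)² = 334.7691
r_1 = -201.2337 / 334.7691 = -0.601

-0.601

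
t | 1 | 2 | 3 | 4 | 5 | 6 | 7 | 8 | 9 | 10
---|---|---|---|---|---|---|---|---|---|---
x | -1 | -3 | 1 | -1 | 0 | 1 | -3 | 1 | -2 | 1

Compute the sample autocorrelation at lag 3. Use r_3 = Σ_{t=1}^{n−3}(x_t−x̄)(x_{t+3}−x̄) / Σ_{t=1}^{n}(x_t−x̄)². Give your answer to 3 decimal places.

-0.118

Mean x̄ = (-1 − 3 + 1 − 1 + 0 + 1 − 3 + 1 − 2 + 1)/10 = -0.6000
Σ(x_t−x̄)(x_{t+3}−x̄) = (0.1600) + (-1.4400) + (2.5600) + (0.9600) + (0.9600) + (-2.2400) + (-3.8400) = -2.8800
Denominator Σ(x_t−x̄)² = 24.4000
r_3 = -2.8800 / 24.4000 = -0.118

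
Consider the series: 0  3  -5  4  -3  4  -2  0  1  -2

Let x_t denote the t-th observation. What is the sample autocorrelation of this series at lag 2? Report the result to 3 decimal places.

0.560

Mean x̄ = (0 + 3 − 5 + 4 − 3 + 4 − 2 + 0 + 1 − 2)/10 = 0.0000
Numerator Σ_{t=1}^{8}(x_t−x̄)(x_{t+2}−x̄) = 47.0000
Denominator Σ(x_t−x̄)² = 84.0000
r_2 = 47.0000 / 84.0000 = 0.560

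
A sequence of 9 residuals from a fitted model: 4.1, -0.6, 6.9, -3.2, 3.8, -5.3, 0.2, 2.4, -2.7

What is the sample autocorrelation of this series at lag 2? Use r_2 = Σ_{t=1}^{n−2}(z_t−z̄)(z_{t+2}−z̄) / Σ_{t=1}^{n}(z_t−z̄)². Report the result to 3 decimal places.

0.461

Mean z̄ = (4.1 − 0.6 + 6.9 − 3.2 + 3.8 − 5.3 + 0.2 + 2.4 − 2.7)/9 = 0.6222
Σ(z_t−z̄)(z_{t+2}−z̄) = (21.8327) + (4.6716) + (19.9494) + (22.6360) + (-1.3417) + (-10.5284) + (1.4027) = 58.6223
Denominator Σ(z_t−z̄)² = 127.1556
r_2 = 58.6223 / 127.1556 = 0.461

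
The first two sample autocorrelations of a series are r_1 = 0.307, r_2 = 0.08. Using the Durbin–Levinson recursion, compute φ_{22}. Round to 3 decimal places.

-0.016

φ_{22} = (r_2 − r_1²) / (1 − r_1²)
r_1² = (0.307)² = 0.094249
Numerator = 0.08 − 0.0942 = -0.0142; denominator = 1 − 0.0942 = 0.9058
φ_{22} = -0.0142 / 0.9058 = -0.016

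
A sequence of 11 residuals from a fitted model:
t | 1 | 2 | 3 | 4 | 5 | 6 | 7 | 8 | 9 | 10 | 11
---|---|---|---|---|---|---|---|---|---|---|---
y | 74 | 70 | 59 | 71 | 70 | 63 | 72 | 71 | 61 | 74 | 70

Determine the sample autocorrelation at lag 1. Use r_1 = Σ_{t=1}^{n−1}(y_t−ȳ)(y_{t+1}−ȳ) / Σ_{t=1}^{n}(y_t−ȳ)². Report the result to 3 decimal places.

Mean ȳ = (74 + 70 + 59 + 71 + 70 + 63 + 72 + 71 + 61 + 74 + 70)/11 = 68.6364
Numerator Σ_{t=1}^{10}(y_t−ȳ)(y_{t+1}−ȳ) = -95.7686
Denominator Σ(y_t−ȳ)² = 268.5455
r_1 = -95.7686 / 268.5455 = -0.357

-0.357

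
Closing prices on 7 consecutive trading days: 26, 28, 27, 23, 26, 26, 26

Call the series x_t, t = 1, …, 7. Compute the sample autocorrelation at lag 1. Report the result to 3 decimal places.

Mean x̄ = (26 + 28 + 27 + 23 + 26 + 26 + 26)/7 = 26.0000
Deviations from mean: 0.0000, 2.0000, 1.0000, -3.0000, 0.0000, 0.0000, 0.0000
Σ(x_t−x̄)(x_{t+1}−x̄) = (0.0000) + (2.0000) + (-3.0000) + (0.0000) + (0.0000) + (0.0000) = -1.0000
Denominator Σ(x_t−x̄)² = 14.0000
r_1 = -1.0000 / 14.0000 = -0.071

-0.071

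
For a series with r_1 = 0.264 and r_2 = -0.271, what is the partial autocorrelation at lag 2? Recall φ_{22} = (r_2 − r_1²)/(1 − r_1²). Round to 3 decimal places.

φ_{22} = (r_2 − r_1²) / (1 − r_1²)
r_1² = (0.264)² = 0.069696
Numerator = -0.271 − 0.0697 = -0.3407; denominator = 1 − 0.0697 = 0.9303
φ_{22} = -0.3407 / 0.9303 = -0.366

-0.366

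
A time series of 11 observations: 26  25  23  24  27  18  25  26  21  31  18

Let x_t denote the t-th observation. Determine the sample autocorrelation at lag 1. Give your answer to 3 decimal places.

-0.600

Mean x̄ = (26 + 25 + 23 + 24 + 27 + 18 + 25 + 26 + 21 + 31 + 18)/11 = 24.0000
Numerator Σ_{t=1}^{10}(x_t−x̄)(x_{t+1}−x̄) = -90.0000
Denominator Σ(x_t−x̄)² = 150.0000
r_1 = -90.0000 / 150.0000 = -0.600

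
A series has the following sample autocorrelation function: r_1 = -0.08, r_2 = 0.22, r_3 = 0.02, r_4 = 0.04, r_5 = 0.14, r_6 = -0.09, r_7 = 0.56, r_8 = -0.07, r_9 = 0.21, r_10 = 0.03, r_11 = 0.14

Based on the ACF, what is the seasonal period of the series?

The largest autocorrelation is r_7 = 0.56; the remaining lags stay at or below 0.22.
The dominant spike at lag 7 indicates a seasonal period of 7.

7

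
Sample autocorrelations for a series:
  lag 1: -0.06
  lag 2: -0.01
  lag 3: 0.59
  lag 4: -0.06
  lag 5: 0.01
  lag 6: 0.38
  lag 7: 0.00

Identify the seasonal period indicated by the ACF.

The largest autocorrelation is r_3 = 0.59, with a weaker echo at lag 6 (0.38); the remaining lags stay at or below 0.01.
The dominant spike at lag 3 indicates a seasonal period of 3.

3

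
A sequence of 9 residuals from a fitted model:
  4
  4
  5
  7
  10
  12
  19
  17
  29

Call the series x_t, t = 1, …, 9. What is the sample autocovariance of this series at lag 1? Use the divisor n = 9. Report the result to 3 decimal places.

Mean x̄ = (4 + 4 + 5 + 7 + 10 + 12 + 19 + 17 + 29)/9 = 11.8889
Σ_{t=1}^{8}(x_t−x̄)(x_{t+1}−x̄) = 283.8765
γ_1 = 283.8765 / 9 = 31.542

31.542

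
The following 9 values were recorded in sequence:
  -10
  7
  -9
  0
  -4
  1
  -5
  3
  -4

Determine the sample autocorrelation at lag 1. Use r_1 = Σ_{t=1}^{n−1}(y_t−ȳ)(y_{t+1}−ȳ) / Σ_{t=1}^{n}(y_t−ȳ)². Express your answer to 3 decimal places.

Mean ȳ = (-10 + 7 − 9 + 0 − 4 + 1 − 5 + 3 − 4)/9 = -2.3333
Numerator Σ_{t=1}^{8}(y_t−ȳ)(y_{t+1}−ȳ) = -190.7778
Denominator Σ(y_t−ȳ)² = 248.0000
r_1 = -190.7778 / 248.0000 = -0.769

-0.769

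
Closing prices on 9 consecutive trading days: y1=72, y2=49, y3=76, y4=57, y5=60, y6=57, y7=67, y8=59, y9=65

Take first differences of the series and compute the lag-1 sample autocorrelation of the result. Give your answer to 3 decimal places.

First differences Δy: -23, 27, -19, 3, -3, 10, -8, 6
Mean of differences = -0.8750
Numerator Σ(Δy_t−Δȳ)(Δy_{t+1}−Δȳ) = -1350.0156
Denominator Σ(Δy_t−Δȳ)² = 1830.8750
r_1(Δy) = -1350.0156 / 1830.8750 = -0.737

-0.737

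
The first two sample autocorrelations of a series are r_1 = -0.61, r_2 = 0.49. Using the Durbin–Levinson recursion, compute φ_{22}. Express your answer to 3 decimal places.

φ_{22} = (r_2 − r_1²) / (1 − r_1²)
r_1² = (-0.61)² = 0.3721
Numerator = 0.49 − 0.3721 = 0.1179; denominator = 1 − 0.3721 = 0.6279
φ_{22} = 0.1179 / 0.6279 = 0.188

0.188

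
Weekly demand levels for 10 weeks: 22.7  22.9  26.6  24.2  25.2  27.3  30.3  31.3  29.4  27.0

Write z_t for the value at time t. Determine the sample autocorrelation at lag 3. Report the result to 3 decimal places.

0.030

Mean z̄ = (22.7 + 22.9 + 26.6 + 24.2 + 25.2 + 27.3 + 30.3 + 31.3 + 29.4 + 27.0)/10 = 26.6900
Numerator Σ_{t=1}^{7}(z_t−z̄)(z_{t+3}−z̄) = 2.4417
Denominator Σ(z_t−z̄)² = 80.8090
r_3 = 2.4417 / 80.8090 = 0.030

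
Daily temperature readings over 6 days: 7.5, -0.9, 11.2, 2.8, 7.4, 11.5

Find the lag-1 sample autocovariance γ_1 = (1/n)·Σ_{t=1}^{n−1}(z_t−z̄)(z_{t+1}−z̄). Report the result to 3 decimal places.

-9.658

Mean z̄ = (7.5 − 0.9 + 11.2 + 2.8 + 7.4 + 11.5)/6 = 6.5833
Σ_{t=1}^{5}(z_t−z̄)(z_{t+1}−z̄) = -57.9486
γ_1 = -57.9486 / 6 = -9.658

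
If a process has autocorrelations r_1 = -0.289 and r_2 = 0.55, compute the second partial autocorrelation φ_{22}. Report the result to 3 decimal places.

0.509

φ_{22} = (r_2 − r_1²) / (1 − r_1²)
r_1² = (-0.289)² = 0.083521
Numerator = 0.55 − 0.0835 = 0.4665; denominator = 1 − 0.0835 = 0.9165
φ_{22} = 0.4665 / 0.9165 = 0.509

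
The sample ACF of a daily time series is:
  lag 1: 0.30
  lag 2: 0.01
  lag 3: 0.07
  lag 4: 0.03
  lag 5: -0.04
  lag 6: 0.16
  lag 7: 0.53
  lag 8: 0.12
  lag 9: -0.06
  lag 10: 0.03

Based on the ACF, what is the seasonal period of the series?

7

The largest autocorrelation is r_7 = 0.53; the remaining lags stay at or below 0.30. The elevated value at lag 1 (0.30), dropping to 0.01 at lag 2, reflects decaying short-term dependence rather than seasonality.
The dominant spike at lag 7 indicates a seasonal period of 7.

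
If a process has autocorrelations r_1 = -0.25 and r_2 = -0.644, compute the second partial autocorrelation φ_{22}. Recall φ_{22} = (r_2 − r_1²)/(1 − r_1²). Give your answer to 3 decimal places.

φ_{22} = (r_2 − r_1²) / (1 − r_1²)
r_1² = (-0.25)² = 0.0625
Numerator = -0.644 − 0.0625 = -0.7065; denominator = 1 − 0.0625 = 0.9375
φ_{22} = -0.7065 / 0.9375 = -0.754

-0.754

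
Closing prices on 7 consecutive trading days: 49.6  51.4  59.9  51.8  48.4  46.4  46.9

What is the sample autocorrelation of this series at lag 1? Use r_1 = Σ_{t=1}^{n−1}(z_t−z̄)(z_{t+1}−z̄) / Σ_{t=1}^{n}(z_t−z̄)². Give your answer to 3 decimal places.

Mean z̄ = (49.6 + 51.4 + 59.9 + 51.8 + 48.4 + 46.4 + 46.9)/7 = 50.6286
Deviations from mean: -1.0286, 0.7714, 9.2714, 1.1714, -2.2286, -4.2286, -3.7286
Σ(z_t−z̄)(z_{t+1}−z̄) = (-0.7935) + (7.1522) + (10.8608) + (-2.6106) + (9.4237) + (15.7665) = 39.7992
Denominator Σ(z_t−z̄)² = 125.7343
r_1 = 39.7992 / 125.7343 = 0.317

0.317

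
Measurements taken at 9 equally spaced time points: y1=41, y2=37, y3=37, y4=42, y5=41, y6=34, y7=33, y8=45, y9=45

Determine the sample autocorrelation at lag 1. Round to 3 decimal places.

0.138

Mean ȳ = (41 + 37 + 37 + 42 + 41 + 34 + 33 + 45 + 45)/9 = 39.4444
Numerator Σ_{t=1}^{8}(y_t−ȳ)(y_{t+1}−ȳ) = 21.5802
Denominator Σ(y_t−ȳ)² = 156.2222
r_1 = 21.5802 / 156.2222 = 0.138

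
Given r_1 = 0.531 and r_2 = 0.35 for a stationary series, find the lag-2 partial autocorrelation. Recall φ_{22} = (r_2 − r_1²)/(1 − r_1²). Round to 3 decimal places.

0.095

φ_{22} = (r_2 − r_1²) / (1 − r_1²)
r_1² = (0.531)² = 0.281961
Numerator = 0.35 − 0.2820 = 0.0680; denominator = 1 − 0.2820 = 0.7180
φ_{22} = 0.0680 / 0.7180 = 0.095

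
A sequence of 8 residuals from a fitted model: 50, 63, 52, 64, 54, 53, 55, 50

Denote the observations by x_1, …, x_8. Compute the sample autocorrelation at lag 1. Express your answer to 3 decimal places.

-0.476

Mean x̄ = (50 + 63 + 52 + 64 + 54 + 53 + 55 + 50)/8 = 55.1250
Deviations from mean: -5.1250, 7.8750, -3.1250, 8.8750, -1.1250, -2.1250, -0.1250, -5.1250
Σ(x_t−x̄)(x_{t+1}−x̄) = (-40.3594) + (-24.6094) + (-27.7344) + (-9.9844) + (2.3906) + (0.2656) + (0.6406) = -99.3906
Denominator Σ(x_t−x̄)² = 208.8750
r_1 = -99.3906 / 208.8750 = -0.476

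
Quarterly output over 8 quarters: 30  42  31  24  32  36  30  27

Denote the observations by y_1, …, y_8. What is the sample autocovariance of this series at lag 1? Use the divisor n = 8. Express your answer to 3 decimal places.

-2.344

Mean ȳ = (30 + 42 + 31 + 24 + 32 + 36 + 30 + 27)/8 = 31.5000
Deviations: -1.5000, 10.5000, -0.5000, -7.5000, 0.5000, 4.5000, -1.5000, -4.5000
Σ_{t=1}^{7}(y_t−ȳ)(y_{t+1}−ȳ) = -18.7500
γ_1 = -18.7500 / 8 = -2.344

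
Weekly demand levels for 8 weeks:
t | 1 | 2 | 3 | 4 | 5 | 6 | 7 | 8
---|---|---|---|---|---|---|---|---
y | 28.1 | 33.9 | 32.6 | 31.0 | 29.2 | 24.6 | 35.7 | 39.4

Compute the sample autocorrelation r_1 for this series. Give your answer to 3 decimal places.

Mean ȳ = (28.1 + 33.9 + 32.6 + 31.0 + 29.2 + 24.6 + 35.7 + 39.4)/8 = 31.8125
Deviations from mean: -3.7125, 2.0875, 0.7875, -0.8125, -2.6125, -7.2125, 3.8875, 7.5875
Numerator Σ_{t=1}^{7}(y_t−ȳ)(y_{t+1}−ȳ) = 15.6773
Denominator Σ(y_t−ȳ)² = 150.9488
r_1 = 15.6773 / 150.9488 = 0.104

0.104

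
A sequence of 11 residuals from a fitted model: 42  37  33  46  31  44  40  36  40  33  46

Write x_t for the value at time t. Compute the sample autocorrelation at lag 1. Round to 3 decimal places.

Mean x̄ = (42 + 37 + 33 + 46 + 31 + 44 + 40 + 36 + 40 + 33 + 46)/11 = 38.9091
Numerator Σ_{t=1}^{10}(x_t−x̄)(x_{t+1}−x̄) = -182.0083
Denominator Σ(x_t−x̄)² = 282.9091
r_1 = -182.0083 / 282.9091 = -0.643

-0.643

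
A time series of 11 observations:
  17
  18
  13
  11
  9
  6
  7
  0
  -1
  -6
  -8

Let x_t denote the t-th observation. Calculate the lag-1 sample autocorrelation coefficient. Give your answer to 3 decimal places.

Mean x̄ = (17 + 18 + 13 + 11 + 9 + 6 + 7 + 0 − 1 − 6 − 8)/11 = 6.0000
Numerator Σ_{t=1}^{10}(x_t−x̄)(x_{t+1}−x̄) = 554.0000
Denominator Σ(x_t−x̄)² = 774.0000
r_1 = 554.0000 / 774.0000 = 0.716

0.716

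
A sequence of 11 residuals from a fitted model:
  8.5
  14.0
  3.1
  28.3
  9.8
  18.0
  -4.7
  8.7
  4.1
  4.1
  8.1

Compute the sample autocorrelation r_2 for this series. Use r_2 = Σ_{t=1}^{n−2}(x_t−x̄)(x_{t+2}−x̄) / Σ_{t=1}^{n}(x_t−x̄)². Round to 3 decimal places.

Mean x̄ = (8.5 + 14.0 + 3.1 + 28.3 + 9.8 + 18.0 − 4.7 + 8.7 + 4.1 + 4.1 + 8.1)/11 = 9.2727
Numerator Σ_{t=1}^{9}(x_t−x̄)(x_{t+2}−x̄) = 326.4585
Denominator Σ(x_t−x̄)² = 749.9818
r_2 = 326.4585 / 749.9818 = 0.435

0.435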